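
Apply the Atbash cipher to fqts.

f(5) → u(20)
q(16) → j(9)
t(19) → g(6)
s(18) → h(7)

ujgh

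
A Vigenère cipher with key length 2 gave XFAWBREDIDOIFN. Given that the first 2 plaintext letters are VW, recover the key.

CJ

Subtract each crib letter from the matching ciphertext letter (mod 26):
X(23)−V(21)=2 → C
F(5)−W(22)=-17≡9 → J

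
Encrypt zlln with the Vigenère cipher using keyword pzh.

Repeat the key across the message: pzhp
z(25)+p(15): 40≡14 → o
l(11)+z(25): 36≡10 → k
l(11)+h(7): 18 → s
n(13)+p(15): 28≡2 → c

oksc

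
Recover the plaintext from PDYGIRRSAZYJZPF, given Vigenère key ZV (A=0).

Repeat the key across the ciphertext: ZVZVZVZVZVZVZVZ
P(15)−Z(25): -10≡16 → Q
D(3)−V(21): -18≡8 → I
Y(24)−Z(25): -1≡25 → Z
G(6)−V(21): -15≡11 → L
I(8)−Z(25): -17≡9 → J
R(17)−V(21): -4≡22 → W
R(17)−Z(25): -8≡18 → S
S(18)−V(21): -3≡23 → X
A(0)−Z(25): -25≡1 → B
Z(25)−V(21): 4 → E
Y(24)−Z(25): -1≡25 → Z
J(9)−V(21): -12≡14 → O
Z(25)−Z(25): 0 → A
P(15)−V(21): -6≡20 → U
F(5)−Z(25): -20≡6 → G

QIZLJWSXBEZOAUG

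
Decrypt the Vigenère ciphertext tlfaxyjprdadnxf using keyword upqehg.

zwpwqspabztxtip

Repeat the key across the ciphertext: upqehgupqehgupq
t(19)−u(20): -1≡25 → z
l(11)−p(15): -4≡22 → w
f(5)−q(16): -11≡15 → p
a(0)−e(4): -4≡22 → w
x(23)−h(7): 16 → q
y(24)−g(6): 18 → s
j(9)−u(20): -11≡15 → p
p(15)−p(15): 0 → a
r(17)−q(16): 1 → b
d(3)−e(4): -1≡25 → z
a(0)−h(7): -7≡19 → t
d(3)−g(6): -3≡23 → x
n(13)−u(20): -7≡19 → t
x(23)−p(15): 8 → i
f(5)−q(16): -11≡15 → p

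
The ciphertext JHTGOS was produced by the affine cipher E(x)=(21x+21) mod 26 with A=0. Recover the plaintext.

SIQDRL

The inverse of 21 mod 26 is 5, since 21·5=105≡1. Apply D(y)=5·(y−21) mod 26:
J(9): 5·(9−21)=-60≡18 → S
H(7): 5·(7−21)=-70≡8 → I
T(19): 5·(19−21)=-10≡16 → Q
G(6): 5·(6−21)=-75≡3 → D
O(14): 5·(14−21)=-35≡17 → R
S(18): 5·(18−21)=-15≡11 → L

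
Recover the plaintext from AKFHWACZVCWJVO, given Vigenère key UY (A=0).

Repeat the key across the ciphertext: UYUYUYUYUYUYUY
A(0)−U(20): -20≡6 → G
K(10)−Y(24): -14≡12 → M
F(5)−U(20): -15≡11 → L
H(7)−Y(24): -17≡9 → J
W(22)−U(20): 2 → C
A(0)−Y(24): -24≡2 → C
C(2)−U(20): -18≡8 → I
Z(25)−Y(24): 1 → B
V(21)−U(20): 1 → B
C(2)−Y(24): -22≡4 → E
W(22)−U(20): 2 → C
J(9)−Y(24): -15≡11 → L
V(21)−U(20): 1 → B
O(14)−Y(24): -10≡16 → Q

GMLJCCIBBECLBQ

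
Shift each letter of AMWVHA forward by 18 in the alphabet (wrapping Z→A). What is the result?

SEONZS

A(0): 0+18=18 → S
M(12): 12+18=30≡4 → E
W(22): 22+18=40≡14 → O
V(21): 21+18=39≡13 → N
H(7): 7+18=25 → Z
A(0): 0+18=18 → S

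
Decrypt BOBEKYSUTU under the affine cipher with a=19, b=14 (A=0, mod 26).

The inverse of 19 mod 26 is 11, since 19·11=209≡1. Apply D(y)=11·(y−14) mod 26:
B(1): 11·(1−14)=-143≡13 → N
O(14): 11·(14−14)=0 → A
B(1): 11·(1−14)=-143≡13 → N
E(4): 11·(4−14)=-110≡20 → U
K(10): 11·(10−14)=-44≡8 → I
Y(24): 11·(24−14)=110≡6 → G
S(18): 11·(18−14)=44≡18 → S
U(20): 11·(20−14)=66≡14 → O
T(19): 11·(19−14)=55≡3 → D
U(20): 11·(20−14)=66≡14 → O

NANUIGSODO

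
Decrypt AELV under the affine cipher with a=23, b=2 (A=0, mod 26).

SIXL

The inverse of 23 mod 26 is 17, since 23·17=391≡1. Apply D(y)=17·(y−2) mod 26:
A(0): 17·(0−2)=-34≡18 → S
E(4): 17·(4−2)=34≡8 → I
L(11): 17·(11−2)=153≡23 → X
V(21): 17·(21−2)=323≡11 → L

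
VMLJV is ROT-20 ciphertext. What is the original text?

BSRPB

V(21): 21−20=1 → B
M(12): 12−20=-8≡18 → S
L(11): 11−20=-9≡17 → R
J(9): 9−20=-11≡15 → P
V(21): 21−20=1 → B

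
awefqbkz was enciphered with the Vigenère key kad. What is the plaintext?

Repeat the key across the ciphertext: kadkadka
a(0)−k(10): -10≡16 → q
w(22)−a(0): 22 → w
e(4)−d(3): 1 → b
f(5)−k(10): -5≡21 → v
q(16)−a(0): 16 → q
b(1)−d(3): -2≡24 → y
k(10)−k(10): 0 → a
z(25)−a(0): 25 → z

qwbvqyaz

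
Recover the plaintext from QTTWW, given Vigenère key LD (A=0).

FQITL

Repeat the key across the ciphertext: LDLDL
Q(16)−L(11): 5 → F
T(19)−D(3): 16 → Q
T(19)−L(11): 8 → I
W(22)−D(3): 19 → T
W(22)−L(11): 11 → L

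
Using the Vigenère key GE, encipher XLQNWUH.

Repeat the key across the message: GEGEGEG
X(23)+G(6): 29≡3 → D
L(11)+E(4): 15 → P
Q(16)+G(6): 22 → W
N(13)+E(4): 17 → R
W(22)+G(6): 28≡2 → C
U(20)+E(4): 24 → Y
H(7)+G(6): 13 → N

DPWRCYN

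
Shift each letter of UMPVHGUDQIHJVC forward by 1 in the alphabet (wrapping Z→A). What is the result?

U(20): 20+1=21 → V
M(12): 12+1=13 → N
P(15): 15+1=16 → Q
V(21): 21+1=22 → W
H(7): 7+1=8 → I
G(6): 6+1=7 → H
U(20): 20+1=21 → V
D(3): 3+1=4 → E
Q(16): 16+1=17 → R
I(8): 8+1=9 → J
H(7): 7+1=8 → I
J(9): 9+1=10 → K
V(21): 21+1=22 → W
C(2): 2+1=3 → D

VNQWIHVERJIKWD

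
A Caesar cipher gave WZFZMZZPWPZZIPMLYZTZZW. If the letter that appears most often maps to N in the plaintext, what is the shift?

The most frequent ciphertext letter is Z (appears 9 times).
Z is position 25; N is position 13.
Shift = 12.

12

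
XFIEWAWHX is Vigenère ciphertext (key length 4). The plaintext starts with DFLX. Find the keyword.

Subtract each crib letter from the matching ciphertext letter (mod 26):
X(23)−D(3)=20 → U
F(5)−F(5)=0 → A
I(8)−L(11)=-3≡23 → X
E(4)−X(23)=-19≡7 → H

UAXH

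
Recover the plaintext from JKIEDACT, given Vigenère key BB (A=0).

IJHDCZBS

Repeat the key across the ciphertext: BBBBBBBB
J(9)−B(1): 8 → I
K(10)−B(1): 9 → J
I(8)−B(1): 7 → H
E(4)−B(1): 3 → D
D(3)−B(1): 2 → C
A(0)−B(1): -1≡25 → Z
C(2)−B(1): 1 → B
T(19)−B(1): 18 → S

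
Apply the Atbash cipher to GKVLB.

TPEOY

G(6) → T(19)
K(10) → P(15)
V(21) → E(4)
L(11) → O(14)
B(1) → Y(24)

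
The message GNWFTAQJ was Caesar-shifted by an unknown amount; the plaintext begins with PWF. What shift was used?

17

From the crib: G(6)−P(15)=-9≡17, so the shift is 17.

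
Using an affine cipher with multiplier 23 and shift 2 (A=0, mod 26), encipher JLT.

J(9): 23·9+2=209≡1 → B
L(11): 23·11+2=255≡21 → V
T(19): 23·19+2=439≡23 → X

BVX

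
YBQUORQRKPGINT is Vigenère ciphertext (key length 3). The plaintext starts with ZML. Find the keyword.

ZPF

Subtract each crib letter from the matching ciphertext letter (mod 26):
Y(24)−Z(25)=-1≡25 → Z
B(1)−M(12)=-11≡15 → P
Q(16)−L(11)=5 → F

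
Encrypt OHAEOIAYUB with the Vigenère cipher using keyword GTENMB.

Repeat the key across the message: GTENMBGTEN
O(14)+G(6): 20 → U
H(7)+T(19): 26≡0 → A
A(0)+E(4): 4 → E
E(4)+N(13): 17 → R
O(14)+M(12): 26≡0 → A
I(8)+B(1): 9 → J
A(0)+G(6): 6 → G
Y(24)+T(19): 43≡17 → R
U(20)+E(4): 24 → Y
B(1)+N(13): 14 → O

UAERAJGRYO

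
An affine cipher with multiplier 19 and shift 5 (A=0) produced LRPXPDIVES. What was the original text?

The inverse of 19 mod 26 is 11, since 19·11=209≡1. Apply D(y)=11·(y−5) mod 26:
L(11): 11·(11−5)=66≡14 → O
R(17): 11·(17−5)=132≡2 → C
P(15): 11·(15−5)=110≡6 → G
X(23): 11·(23−5)=198≡16 → Q
P(15): 11·(15−5)=110≡6 → G
D(3): 11·(3−5)=-22≡4 → E
I(8): 11·(8−5)=33≡7 → H
V(21): 11·(21−5)=176≡20 → U
E(4): 11·(4−5)=-11≡15 → P
S(18): 11·(18−5)=143≡13 → N

OCGQGEHUPN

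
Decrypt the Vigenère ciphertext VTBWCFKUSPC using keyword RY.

Repeat the key across the ciphertext: RYRYRYRYRYR
V(21)−R(17): 4 → E
T(19)−Y(24): -5≡21 → V
B(1)−R(17): -16≡10 → K
W(22)−Y(24): -2≡24 → Y
C(2)−R(17): -15≡11 → L
F(5)−Y(24): -19≡7 → H
K(10)−R(17): -7≡19 → T
U(20)−Y(24): -4≡22 → W
S(18)−R(17): 1 → B
P(15)−Y(24): -9≡17 → R
C(2)−R(17): -15≡11 → L

EVKYLHTWBRL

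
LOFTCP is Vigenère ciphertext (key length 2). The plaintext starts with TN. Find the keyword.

Subtract each crib letter from the matching ciphertext letter (mod 26):
L(11)−T(19)=-8≡18 → S
O(14)−N(13)=1 → B

SB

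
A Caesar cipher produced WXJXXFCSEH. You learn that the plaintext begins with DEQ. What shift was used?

19

From the crib: W(22)−D(3)=19, so the shift is 19.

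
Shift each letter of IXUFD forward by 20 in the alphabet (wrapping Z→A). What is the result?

CROZX

I(8): 8+20=28≡2 → C
X(23): 23+20=43≡17 → R
U(20): 20+20=40≡14 → O
F(5): 5+20=25 → Z
D(3): 3+20=23 → X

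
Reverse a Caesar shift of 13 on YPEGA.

LCRTN

Y(24): 24−13=11 → L
P(15): 15−13=2 → C
E(4): 4−13=-9≡17 → R
G(6): 6−13=-7≡19 → T
A(0): 0−13=-13≡13 → N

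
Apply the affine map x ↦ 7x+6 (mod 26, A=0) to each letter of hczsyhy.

duzcsds

h(7): 7·7+6=55≡3 → d
c(2): 7·2+6=20 → u
z(25): 7·25+6=181≡25 → z
s(18): 7·18+6=132≡2 → c
y(24): 7·24+6=174≡18 → s
h(7): 7·7+6=55≡3 → d
y(24): 7·24+6=174≡18 → s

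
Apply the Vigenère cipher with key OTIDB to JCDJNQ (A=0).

Repeat the key across the message: OTIDBO
J(9)+O(14): 23 → X
C(2)+T(19): 21 → V
D(3)+I(8): 11 → L
J(9)+D(3): 12 → M
N(13)+B(1): 14 → O
Q(16)+O(14): 30≡4 → E

XVLMOE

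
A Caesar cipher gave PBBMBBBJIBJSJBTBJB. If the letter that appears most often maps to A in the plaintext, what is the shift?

1

The most frequent ciphertext letter is B (appears 9 times).
B is position 1; A is position 0.
Shift = 1.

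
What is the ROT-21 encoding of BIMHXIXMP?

WDHCSDSHK

B(1): 1+21=22 → W
I(8): 8+21=29≡3 → D
M(12): 12+21=33≡7 → H
H(7): 7+21=28≡2 → C
X(23): 23+21=44≡18 → S
I(8): 8+21=29≡3 → D
X(23): 23+21=44≡18 → S
M(12): 12+21=33≡7 → H
P(15): 15+21=36≡10 → K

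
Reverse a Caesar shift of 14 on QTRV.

CFDH

Q(16): 16−14=2 → C
T(19): 19−14=5 → F
R(17): 17−14=3 → D
V(21): 21−14=7 → H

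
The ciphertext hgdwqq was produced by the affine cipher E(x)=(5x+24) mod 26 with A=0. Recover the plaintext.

The inverse of 5 mod 26 is 21, since 5·21=105≡1. Apply D(y)=21·(y−24) mod 26:
h(7): 21·(7−24)=-357≡7 → h
g(6): 21·(6−24)=-378≡12 → m
d(3): 21·(3−24)=-441≡1 → b
w(22): 21·(22−24)=-42≡10 → k
q(16): 21·(16−24)=-168≡14 → o
q(16): 21·(16−24)=-168≡14 → o

hmbkoo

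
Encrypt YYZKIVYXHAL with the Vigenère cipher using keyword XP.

Repeat the key across the message: XPXPXPXPXPX
Y(24)+X(23): 47≡21 → V
Y(24)+P(15): 39≡13 → N
Z(25)+X(23): 48≡22 → W
K(10)+P(15): 25 → Z
I(8)+X(23): 31≡5 → F
V(21)+P(15): 36≡10 → K
Y(24)+X(23): 47≡21 → V
X(23)+P(15): 38≡12 → M
H(7)+X(23): 30≡4 → E
A(0)+P(15): 15 → P
L(11)+X(23): 34≡8 → I

VNWZFKVMEPI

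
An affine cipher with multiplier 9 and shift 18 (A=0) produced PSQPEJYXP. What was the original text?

RAURKZSPR

The inverse of 9 mod 26 is 3, since 9·3=27≡1. Apply D(y)=3·(y−18) mod 26:
P(15): 3·(15−18)=-9≡17 → R
S(18): 3·(18−18)=0 → A
Q(16): 3·(16−18)=-6≡20 → U
P(15): 3·(15−18)=-9≡17 → R
E(4): 3·(4−18)=-42≡10 → K
J(9): 3·(9−18)=-27≡25 → Z
Y(24): 3·(24−18)=18 → S
X(23): 3·(23−18)=15 → P
P(15): 3·(15−18)=-9≡17 → R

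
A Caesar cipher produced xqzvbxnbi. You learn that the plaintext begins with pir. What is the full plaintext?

From the crib: x(23)−p(15)=8, so the shift is 8.
Subtract 8 from each ciphertext letter:
x(23): 23−8=15 → p
q(16): 16−8=8 → i
z(25): 25−8=17 → r
v(21): 21−8=13 → n
b(1): 1−8=-7≡19 → t
x(23): 23−8=15 → p
n(13): 13−8=5 → f
b(1): 1−8=-7≡19 → t
i(8): 8−8=0 → a

pirntpfta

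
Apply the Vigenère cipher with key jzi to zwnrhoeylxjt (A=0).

Repeat the key across the message: jzijzijzijzi
z(25)+j(9): 34≡8 → i
w(22)+z(25): 47≡21 → v
n(13)+i(8): 21 → v
r(17)+j(9): 26≡0 → a
h(7)+z(25): 32≡6 → g
o(14)+i(8): 22 → w
e(4)+j(9): 13 → n
y(24)+z(25): 49≡23 → x
l(11)+i(8): 19 → t
x(23)+j(9): 32≡6 → g
j(9)+z(25): 34≡8 → i
t(19)+i(8): 27≡1 → b

ivvagwnxtgib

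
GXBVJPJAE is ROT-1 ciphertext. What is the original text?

FWAUIOIZD

G(6): 6−1=5 → F
X(23): 23−1=22 → W
B(1): 1−1=0 → A
V(21): 21−1=20 → U
J(9): 9−1=8 → I
P(15): 15−1=14 → O
J(9): 9−1=8 → I
A(0): 0−1=-1≡25 → Z
E(4): 4−1=3 → D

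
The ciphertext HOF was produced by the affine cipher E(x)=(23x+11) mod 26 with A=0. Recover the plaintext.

The inverse of 23 mod 26 is 17, since 23·17=391≡1. Apply D(y)=17·(y−11) mod 26:
H(7): 17·(7−11)=-68≡10 → K
O(14): 17·(14−11)=51≡25 → Z
F(5): 17·(5−11)=-102≡2 → C

KZC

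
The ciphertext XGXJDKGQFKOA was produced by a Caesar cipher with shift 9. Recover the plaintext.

X(23): 23−9=14 → O
G(6): 6−9=-3≡23 → X
X(23): 23−9=14 → O
J(9): 9−9=0 → A
D(3): 3−9=-6≡20 → U
K(10): 10−9=1 → B
G(6): 6−9=-3≡23 → X
Q(16): 16−9=7 → H
F(5): 5−9=-4≡22 → W
K(10): 10−9=1 → B
O(14): 14−9=5 → F
A(0): 0−9=-9≡17 → R

OXOAUBXHWBFR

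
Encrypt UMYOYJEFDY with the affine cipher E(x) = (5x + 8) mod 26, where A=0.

U(20): 5·20+8=108≡4 → E
M(12): 5·12+8=68≡16 → Q
Y(24): 5·24+8=128≡24 → Y
O(14): 5·14+8=78≡0 → A
Y(24): 5·24+8=128≡24 → Y
J(9): 5·9+8=53≡1 → B
E(4): 5·4+8=28≡2 → C
F(5): 5·5+8=33≡7 → H
D(3): 5·3+8=23 → X
Y(24): 5·24+8=128≡24 → Y

EQYAYBCHXY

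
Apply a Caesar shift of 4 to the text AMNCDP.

A(0): 0+4=4 → E
M(12): 12+4=16 → Q
N(13): 13+4=17 → R
C(2): 2+4=6 → G
D(3): 3+4=7 → H
P(15): 15+4=19 → T

EQRGHT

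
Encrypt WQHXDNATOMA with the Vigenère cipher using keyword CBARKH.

Repeat the key across the message: CBARKHCBARK
W(22)+C(2): 24 → Y
Q(16)+B(1): 17 → R
H(7)+A(0): 7 → H
X(23)+R(17): 40≡14 → O
D(3)+K(10): 13 → N
N(13)+H(7): 20 → U
A(0)+C(2): 2 → C
T(19)+B(1): 20 → U
O(14)+A(0): 14 → O
M(12)+R(17): 29≡3 → D
A(0)+K(10): 10 → K

YRHONUCUODK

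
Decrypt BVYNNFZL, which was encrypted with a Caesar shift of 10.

B(1): 1−10=-9≡17 → R
V(21): 21−10=11 → L
Y(24): 24−10=14 → O
N(13): 13−10=3 → D
N(13): 13−10=3 → D
F(5): 5−10=-5≡21 → V
Z(25): 25−10=15 → P
L(11): 11−10=1 → B

RLODDVPB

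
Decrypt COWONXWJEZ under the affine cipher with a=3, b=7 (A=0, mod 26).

HLFLCOFSZG

The inverse of 3 mod 26 is 9, since 3·9=27≡1. Apply D(y)=9·(y−7) mod 26:
C(2): 9·(2−7)=-45≡7 → H
O(14): 9·(14−7)=63≡11 → L
W(22): 9·(22−7)=135≡5 → F
O(14): 9·(14−7)=63≡11 → L
N(13): 9·(13−7)=54≡2 → C
X(23): 9·(23−7)=144≡14 → O
W(22): 9·(22−7)=135≡5 → F
J(9): 9·(9−7)=18 → S
E(4): 9·(4−7)=-27≡25 → Z
Z(25): 9·(25−7)=162≡6 → G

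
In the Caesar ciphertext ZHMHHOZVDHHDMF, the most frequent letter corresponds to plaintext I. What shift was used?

The most frequent ciphertext letter is H (appears 5 times).
H is position 7; I is position 8.
Shift = -1≡25.

25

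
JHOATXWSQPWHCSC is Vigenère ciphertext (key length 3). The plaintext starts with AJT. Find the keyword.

Subtract each crib letter from the matching ciphertext letter (mod 26):
J(9)−A(0)=9 → J
H(7)−J(9)=-2≡24 → Y
O(14)−T(19)=-5≡21 → V

JYV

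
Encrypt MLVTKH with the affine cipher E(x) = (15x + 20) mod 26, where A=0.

SDXTOV

M(12): 15·12+20=200≡18 → S
L(11): 15·11+20=185≡3 → D
V(21): 15·21+20=335≡23 → X
T(19): 15·19+20=305≡19 → T
K(10): 15·10+20=170≡14 → O
H(7): 15·7+20=125≡21 → V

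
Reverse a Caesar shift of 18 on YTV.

GBD

Y(24): 24−18=6 → G
T(19): 19−18=1 → B
V(21): 21−18=3 → D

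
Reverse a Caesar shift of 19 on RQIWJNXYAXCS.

YXPDQUEFHEJZ

R(17): 17−19=-2≡24 → Y
Q(16): 16−19=-3≡23 → X
I(8): 8−19=-11≡15 → P
W(22): 22−19=3 → D
J(9): 9−19=-10≡16 → Q
N(13): 13−19=-6≡20 → U
X(23): 23−19=4 → E
Y(24): 24−19=5 → F
A(0): 0−19=-19≡7 → H
X(23): 23−19=4 → E
C(2): 2−19=-17≡9 → J
S(18): 18−19=-1≡25 → Z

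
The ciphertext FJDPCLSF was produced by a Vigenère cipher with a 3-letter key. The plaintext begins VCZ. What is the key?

Subtract each crib letter from the matching ciphertext letter (mod 26):
F(5)−V(21)=-16≡10 → K
J(9)−C(2)=7 → H
D(3)−Z(25)=-22≡4 → E

KHE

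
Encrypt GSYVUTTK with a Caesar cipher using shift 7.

NZFCBAAR

G(6): 6+7=13 → N
S(18): 18+7=25 → Z
Y(24): 24+7=31≡5 → F
V(21): 21+7=28≡2 → C
U(20): 20+7=27≡1 → B
T(19): 19+7=26≡0 → A
T(19): 19+7=26≡0 → A
K(10): 10+7=17 → R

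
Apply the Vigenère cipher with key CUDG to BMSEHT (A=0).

Repeat the key across the message: CUDGCU
B(1)+C(2): 3 → D
M(12)+U(20): 32≡6 → G
S(18)+D(3): 21 → V
E(4)+G(6): 10 → K
H(7)+C(2): 9 → J
T(19)+U(20): 39≡13 → N

DGVKJN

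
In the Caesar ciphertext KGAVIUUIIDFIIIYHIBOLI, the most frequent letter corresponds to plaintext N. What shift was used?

The most frequent ciphertext letter is I (appears 8 times).
I is position 8; N is position 13.
Shift = -5≡21.

21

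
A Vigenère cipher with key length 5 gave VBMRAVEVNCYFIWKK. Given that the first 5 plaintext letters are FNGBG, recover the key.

Subtract each crib letter from the matching ciphertext letter (mod 26):
V(21)−F(5)=16 → Q
B(1)−N(13)=-12≡14 → O
M(12)−G(6)=6 → G
R(17)−B(1)=16 → Q
A(0)−G(6)=-6≡20 → U

QOGQU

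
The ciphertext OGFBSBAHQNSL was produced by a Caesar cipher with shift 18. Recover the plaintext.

O(14): 14−18=-4≡22 → W
G(6): 6−18=-12≡14 → O
F(5): 5−18=-13≡13 → N
B(1): 1−18=-17≡9 → J
S(18): 18−18=0 → A
B(1): 1−18=-17≡9 → J
A(0): 0−18=-18≡8 → I
H(7): 7−18=-11≡15 → P
Q(16): 16−18=-2≡24 → Y
N(13): 13−18=-5≡21 → V
S(18): 18−18=0 → A
L(11): 11−18=-7≡19 → T

WONJAJIPYVAT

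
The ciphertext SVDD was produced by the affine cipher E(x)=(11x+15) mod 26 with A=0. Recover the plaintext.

The inverse of 11 mod 26 is 19, since 11·19=209≡1. Apply D(y)=19·(y−15) mod 26:
S(18): 19·(18−15)=57≡5 → F
V(21): 19·(21−15)=114≡10 → K
D(3): 19·(3−15)=-228≡6 → G
D(3): 19·(3−15)=-228≡6 → G

FKGG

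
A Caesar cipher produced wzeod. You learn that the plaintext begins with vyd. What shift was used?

1

From the crib: w(22)−v(21)=1, so the shift is 1.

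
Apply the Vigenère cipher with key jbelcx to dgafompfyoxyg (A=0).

Repeat the key across the message: jbelcxjbelcxj
d(3)+j(9): 12 → m
g(6)+b(1): 7 → h
a(0)+e(4): 4 → e
f(5)+l(11): 16 → q
o(14)+c(2): 16 → q
m(12)+x(23): 35≡9 → j
p(15)+j(9): 24 → y
f(5)+b(1): 6 → g
y(24)+e(4): 28≡2 → c
o(14)+l(11): 25 → z
x(23)+c(2): 25 → z
y(24)+x(23): 47≡21 → v
g(6)+j(9): 15 → p

mheqqjygczzvp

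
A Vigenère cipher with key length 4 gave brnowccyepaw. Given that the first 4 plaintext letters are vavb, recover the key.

Subtract each crib letter from the matching ciphertext letter (mod 26):
b(1)−v(21)=-20≡6 → g
r(17)−a(0)=17 → r
n(13)−v(21)=-8≡18 → s
o(14)−b(1)=13 → n

grsn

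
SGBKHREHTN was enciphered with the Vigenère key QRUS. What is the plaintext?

CPHSRAKPDW

Repeat the key across the ciphertext: QRUSQRUSQR
S(18)−Q(16): 2 → C
G(6)−R(17): -11≡15 → P
B(1)−U(20): -19≡7 → H
K(10)−S(18): -8≡18 → S
H(7)−Q(16): -9≡17 → R
R(17)−R(17): 0 → A
E(4)−U(20): -16≡10 → K
H(7)−S(18): -11≡15 → P
T(19)−Q(16): 3 → D
N(13)−R(17): -4≡22 → W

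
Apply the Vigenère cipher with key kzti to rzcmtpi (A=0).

byvudob

Repeat the key across the message: kztikzt
r(17)+k(10): 27≡1 → b
z(25)+z(25): 50≡24 → y
c(2)+t(19): 21 → v
m(12)+i(8): 20 → u
t(19)+k(10): 29≡3 → d
p(15)+z(25): 40≡14 → o
i(8)+t(19): 27≡1 → b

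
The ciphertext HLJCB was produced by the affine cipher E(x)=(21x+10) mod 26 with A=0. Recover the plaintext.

LFVMH

The inverse of 21 mod 26 is 5, since 21·5=105≡1. Apply D(y)=5·(y−10) mod 26:
H(7): 5·(7−10)=-15≡11 → L
L(11): 5·(11−10)=5 → F
J(9): 5·(9−10)=-5≡21 → V
C(2): 5·(2−10)=-40≡12 → M
B(1): 5·(1−10)=-45≡7 → H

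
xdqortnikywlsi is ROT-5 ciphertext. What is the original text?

syljmoidftrgnd

x(23): 23−5=18 → s
d(3): 3−5=-2≡24 → y
q(16): 16−5=11 → l
o(14): 14−5=9 → j
r(17): 17−5=12 → m
t(19): 19−5=14 → o
n(13): 13−5=8 → i
i(8): 8−5=3 → d
k(10): 10−5=5 → f
y(24): 24−5=19 → t
w(22): 22−5=17 → r
l(11): 11−5=6 → g
s(18): 18−5=13 → n
i(8): 8−5=3 → d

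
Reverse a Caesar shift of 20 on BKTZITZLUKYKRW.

B(1): 1−20=-19≡7 → H
K(10): 10−20=-10≡16 → Q
T(19): 19−20=-1≡25 → Z
Z(25): 25−20=5 → F
I(8): 8−20=-12≡14 → O
T(19): 19−20=-1≡25 → Z
Z(25): 25−20=5 → F
L(11): 11−20=-9≡17 → R
U(20): 20−20=0 → A
K(10): 10−20=-10≡16 → Q
Y(24): 24−20=4 → E
K(10): 10−20=-10≡16 → Q
R(17): 17−20=-3≡23 → X
W(22): 22−20=2 → C

HQZFOZFRAQEQXC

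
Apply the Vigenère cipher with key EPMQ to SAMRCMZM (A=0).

WPYHGBLC

Repeat the key across the message: EPMQEPMQ
S(18)+E(4): 22 → W
A(0)+P(15): 15 → P
M(12)+M(12): 24 → Y
R(17)+Q(16): 33≡7 → H
C(2)+E(4): 6 → G
M(12)+P(15): 27≡1 → B
Z(25)+M(12): 37≡11 → L
M(12)+Q(16): 28≡2 → C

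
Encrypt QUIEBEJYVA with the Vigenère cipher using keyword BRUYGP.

RLCCHTKPPY

Repeat the key across the message: BRUYGPBRUY
Q(16)+B(1): 17 → R
U(20)+R(17): 37≡11 → L
I(8)+U(20): 28≡2 → C
E(4)+Y(24): 28≡2 → C
B(1)+G(6): 7 → H
E(4)+P(15): 19 → T
J(9)+B(1): 10 → K
Y(24)+R(17): 41≡15 → P
V(21)+U(20): 41≡15 → P
A(0)+Y(24): 24 → Y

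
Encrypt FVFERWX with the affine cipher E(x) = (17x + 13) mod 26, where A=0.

UGUDQXO

F(5): 17·5+13=98≡20 → U
V(21): 17·21+13=370≡6 → G
F(5): 17·5+13=98≡20 → U
E(4): 17·4+13=81≡3 → D
R(17): 17·17+13=302≡16 → Q
W(22): 17·22+13=387≡23 → X
X(23): 17·23+13=404≡14 → O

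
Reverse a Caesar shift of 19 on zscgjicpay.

gzjnqpjwhf

z(25): 25−19=6 → g
s(18): 18−19=-1≡25 → z
c(2): 2−19=-17≡9 → j
g(6): 6−19=-13≡13 → n
j(9): 9−19=-10≡16 → q
i(8): 8−19=-11≡15 → p
c(2): 2−19=-17≡9 → j
p(15): 15−19=-4≡22 → w
a(0): 0−19=-19≡7 → h
y(24): 24−19=5 → f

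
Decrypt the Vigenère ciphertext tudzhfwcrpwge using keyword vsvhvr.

ycismobkwibpj

Repeat the key across the ciphertext: vsvhvrvsvhvrv
t(19)−v(21): -2≡24 → y
u(20)−s(18): 2 → c
d(3)−v(21): -18≡8 → i
z(25)−h(7): 18 → s
h(7)−v(21): -14≡12 → m
f(5)−r(17): -12≡14 → o
w(22)−v(21): 1 → b
c(2)−s(18): -16≡10 → k
r(17)−v(21): -4≡22 → w
p(15)−h(7): 8 → i
w(22)−v(21): 1 → b
g(6)−r(17): -11≡15 → p
e(4)−v(21): -17≡9 → j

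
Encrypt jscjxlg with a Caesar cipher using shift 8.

rakrfto

j(9): 9+8=17 → r
s(18): 18+8=26≡0 → a
c(2): 2+8=10 → k
j(9): 9+8=17 → r
x(23): 23+8=31≡5 → f
l(11): 11+8=19 → t
g(6): 6+8=14 → o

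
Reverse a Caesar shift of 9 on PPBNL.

P(15): 15−9=6 → G
P(15): 15−9=6 → G
B(1): 1−9=-8≡18 → S
N(13): 13−9=4 → E
L(11): 11−9=2 → C

GGSEC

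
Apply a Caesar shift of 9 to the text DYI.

D(3): 3+9=12 → M
Y(24): 24+9=33≡7 → H
I(8): 8+9=17 → R

MHR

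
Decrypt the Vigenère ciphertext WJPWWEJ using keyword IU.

OPHCOKB

Repeat the key across the ciphertext: IUIUIUI
W(22)−I(8): 14 → O
J(9)−U(20): -11≡15 → P
P(15)−I(8): 7 → H
W(22)−U(20): 2 → C
W(22)−I(8): 14 → O
E(4)−U(20): -16≡10 → K
J(9)−I(8): 1 → B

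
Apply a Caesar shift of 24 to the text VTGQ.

V(21): 21+24=45≡19 → T
T(19): 19+24=43≡17 → R
G(6): 6+24=30≡4 → E
Q(16): 16+24=40≡14 → O

TREO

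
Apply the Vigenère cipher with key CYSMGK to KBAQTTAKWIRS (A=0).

MZSCZDCIOUXC

Repeat the key across the message: CYSMGKCYSMGK
K(10)+C(2): 12 → M
B(1)+Y(24): 25 → Z
A(0)+S(18): 18 → S
Q(16)+M(12): 28≡2 → C
T(19)+G(6): 25 → Z
T(19)+K(10): 29≡3 → D
A(0)+C(2): 2 → C
K(10)+Y(24): 34≡8 → I
W(22)+S(18): 40≡14 → O
I(8)+M(12): 20 → U
R(17)+G(6): 23 → X
S(18)+K(10): 28≡2 → C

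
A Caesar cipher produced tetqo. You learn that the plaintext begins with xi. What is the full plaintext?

xixus

From the crib: t(19)−x(23)=-4≡22, so the shift is 22.
Subtract 22 from each ciphertext letter:
t(19): 19−22=-3≡23 → x
e(4): 4−22=-18≡8 → i
t(19): 19−22=-3≡23 → x
q(16): 16−22=-6≡20 → u
o(14): 14−22=-8≡18 → s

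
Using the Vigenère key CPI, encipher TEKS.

Repeat the key across the message: CPIC
T(19)+C(2): 21 → V
E(4)+P(15): 19 → T
K(10)+I(8): 18 → S
S(18)+C(2): 20 → U

VTSU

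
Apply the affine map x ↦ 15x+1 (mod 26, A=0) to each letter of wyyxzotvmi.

txximdaezr

w(22): 15·22+1=331≡19 → t
y(24): 15·24+1=361≡23 → x
y(24): 15·24+1=361≡23 → x
x(23): 15·23+1=346≡8 → i
z(25): 15·25+1=376≡12 → m
o(14): 15·14+1=211≡3 → d
t(19): 15·19+1=286≡0 → a
v(21): 15·21+1=316≡4 → e
m(12): 15·12+1=181≡25 → z
i(8): 15·8+1=121≡17 → r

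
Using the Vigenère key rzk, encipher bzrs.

Repeat the key across the message: rzkr
b(1)+r(17): 18 → s
z(25)+z(25): 50≡24 → y
r(17)+k(10): 27≡1 → b
s(18)+r(17): 35≡9 → j

sybj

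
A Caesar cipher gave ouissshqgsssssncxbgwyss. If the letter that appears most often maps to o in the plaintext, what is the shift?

The most frequent ciphertext letter is s (appears 10 times).
s is position 18; o is position 14.
Shift = 4.

4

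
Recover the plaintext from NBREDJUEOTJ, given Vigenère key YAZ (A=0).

PBSGDKWEPVJ

Repeat the key across the ciphertext: YAZYAZYAZYA
N(13)−Y(24): -11≡15 → P
B(1)−A(0): 1 → B
R(17)−Z(25): -8≡18 → S
E(4)−Y(24): -20≡6 → G
D(3)−A(0): 3 → D
J(9)−Z(25): -16≡10 → K
U(20)−Y(24): -4≡22 → W
E(4)−A(0): 4 → E
O(14)−Z(25): -11≡15 → P
T(19)−Y(24): -5≡21 → V
J(9)−A(0): 9 → J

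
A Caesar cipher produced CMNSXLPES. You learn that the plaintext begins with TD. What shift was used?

9

From the crib: C(2)−T(19)=-17≡9, so the shift is 9.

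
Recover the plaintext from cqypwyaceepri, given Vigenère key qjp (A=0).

Repeat the key across the ciphertext: qjpqjpqjpqjpq
c(2)−q(16): -14≡12 → m
q(16)−j(9): 7 → h
y(24)−p(15): 9 → j
p(15)−q(16): -1≡25 → z
w(22)−j(9): 13 → n
y(24)−p(15): 9 → j
a(0)−q(16): -16≡10 → k
c(2)−j(9): -7≡19 → t
e(4)−p(15): -11≡15 → p
e(4)−q(16): -12≡14 → o
p(15)−j(9): 6 → g
r(17)−p(15): 2 → c
i(8)−q(16): -8≡18 → s

mhjznjktpogcs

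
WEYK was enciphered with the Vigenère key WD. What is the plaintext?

Repeat the key across the ciphertext: WDWD
W(22)−W(22): 0 → A
E(4)−D(3): 1 → B
Y(24)−W(22): 2 → C
K(10)−D(3): 7 → H

ABCH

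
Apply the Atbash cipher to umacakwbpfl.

fnzxzpdykuo

u(20) → f(5)
m(12) → n(13)
a(0) → z(25)
c(2) → x(23)
a(0) → z(25)
k(10) → p(15)
w(22) → d(3)
b(1) → y(24)
p(15) → k(10)
f(5) → u(20)
l(11) → o(14)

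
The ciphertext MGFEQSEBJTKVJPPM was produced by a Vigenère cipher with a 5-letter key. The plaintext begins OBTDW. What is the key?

Subtract each crib letter from the matching ciphertext letter (mod 26):
M(12)−O(14)=-2≡24 → Y
G(6)−B(1)=5 → F
F(5)−T(19)=-14≡12 → M
E(4)−D(3)=1 → B
Q(16)−W(22)=-6≡20 → U

YFMBU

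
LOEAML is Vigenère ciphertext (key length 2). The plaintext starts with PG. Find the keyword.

WI

Subtract each crib letter from the matching ciphertext letter (mod 26):
L(11)−P(15)=-4≡22 → W
O(14)−G(6)=8 → I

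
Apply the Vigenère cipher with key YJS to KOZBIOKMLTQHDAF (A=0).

IXRZRGIVDRZZBJX

Repeat the key across the message: YJSYJSYJSYJSYJS
K(10)+Y(24): 34≡8 → I
O(14)+J(9): 23 → X
Z(25)+S(18): 43≡17 → R
B(1)+Y(24): 25 → Z
I(8)+J(9): 17 → R
O(14)+S(18): 32≡6 → G
K(10)+Y(24): 34≡8 → I
M(12)+J(9): 21 → V
L(11)+S(18): 29≡3 → D
T(19)+Y(24): 43≡17 → R
Q(16)+J(9): 25 → Z
H(7)+S(18): 25 → Z
D(3)+Y(24): 27≡1 → B
A(0)+J(9): 9 → J
F(5)+S(18): 23 → X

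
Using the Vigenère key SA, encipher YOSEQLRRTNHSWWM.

Repeat the key across the message: SASASASASASASAS
Y(24)+S(18): 42≡16 → Q
O(14)+A(0): 14 → O
S(18)+S(18): 36≡10 → K
E(4)+A(0): 4 → E
Q(16)+S(18): 34≡8 → I
L(11)+A(0): 11 → L
R(17)+S(18): 35≡9 → J
R(17)+A(0): 17 → R
T(19)+S(18): 37≡11 → L
N(13)+A(0): 13 → N
H(7)+S(18): 25 → Z
S(18)+A(0): 18 → S
W(22)+S(18): 40≡14 → O
W(22)+A(0): 22 → W
M(12)+S(18): 30≡4 → E

QOKEILJRLNZSOWE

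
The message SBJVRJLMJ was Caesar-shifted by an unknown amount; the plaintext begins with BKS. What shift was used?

From the crib: S(18)−B(1)=17, so the shift is 17.

17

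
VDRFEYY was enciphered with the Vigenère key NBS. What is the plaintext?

ICZSDGL

Repeat the key across the ciphertext: NBSNBSN
V(21)−N(13): 8 → I
D(3)−B(1): 2 → C
R(17)−S(18): -1≡25 → Z
F(5)−N(13): -8≡18 → S
E(4)−B(1): 3 → D
Y(24)−S(18): 6 → G
Y(24)−N(13): 11 → L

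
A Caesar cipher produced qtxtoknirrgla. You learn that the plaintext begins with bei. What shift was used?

15

From the crib: q(16)−b(1)=15, so the shift is 15.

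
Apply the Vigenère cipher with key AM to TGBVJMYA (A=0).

TSBHJYYM

Repeat the key across the message: AMAMAMAM
T(19)+A(0): 19 → T
G(6)+M(12): 18 → S
B(1)+A(0): 1 → B
V(21)+M(12): 33≡7 → H
J(9)+A(0): 9 → J
M(12)+M(12): 24 → Y
Y(24)+A(0): 24 → Y
A(0)+M(12): 12 → M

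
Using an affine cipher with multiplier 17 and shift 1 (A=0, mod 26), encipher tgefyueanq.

mzritdrbon

t(19): 17·19+1=324≡12 → m
g(6): 17·6+1=103≡25 → z
e(4): 17·4+1=69≡17 → r
f(5): 17·5+1=86≡8 → i
y(24): 17·24+1=409≡19 → t
u(20): 17·20+1=341≡3 → d
e(4): 17·4+1=69≡17 → r
a(0): 17·0+1=1 → b
n(13): 17·13+1=222≡14 → o
q(16): 17·16+1=273≡13 → n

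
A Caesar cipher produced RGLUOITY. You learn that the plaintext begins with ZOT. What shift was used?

18

From the crib: R(17)−Z(25)=-8≡18, so the shift is 18.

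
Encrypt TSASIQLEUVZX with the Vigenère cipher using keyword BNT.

UFTTVJMRNWMQ

Repeat the key across the message: BNTBNTBNTBNT
T(19)+B(1): 20 → U
S(18)+N(13): 31≡5 → F
A(0)+T(19): 19 → T
S(18)+B(1): 19 → T
I(8)+N(13): 21 → V
Q(16)+T(19): 35≡9 → J
L(11)+B(1): 12 → M
E(4)+N(13): 17 → R
U(20)+T(19): 39≡13 → N
V(21)+B(1): 22 → W
Z(25)+N(13): 38≡12 → M
X(23)+T(19): 42≡16 → Q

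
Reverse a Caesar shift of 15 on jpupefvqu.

j(9): 9−15=-6≡20 → u
p(15): 15−15=0 → a
u(20): 20−15=5 → f
p(15): 15−15=0 → a
e(4): 4−15=-11≡15 → p
f(5): 5−15=-10≡16 → q
v(21): 21−15=6 → g
q(16): 16−15=1 → b
u(20): 20−15=5 → f

uafapqgbf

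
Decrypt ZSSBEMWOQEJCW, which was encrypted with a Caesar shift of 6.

Z(25): 25−6=19 → T
S(18): 18−6=12 → M
S(18): 18−6=12 → M
B(1): 1−6=-5≡21 → V
E(4): 4−6=-2≡24 → Y
M(12): 12−6=6 → G
W(22): 22−6=16 → Q
O(14): 14−6=8 → I
Q(16): 16−6=10 → K
E(4): 4−6=-2≡24 → Y
J(9): 9−6=3 → D
C(2): 2−6=-4≡22 → W
W(22): 22−6=16 → Q

TMMVYGQIKYDWQ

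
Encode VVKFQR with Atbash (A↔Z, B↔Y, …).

EEPUJI

V(21) → E(4)
V(21) → E(4)
K(10) → P(15)
F(5) → U(20)
Q(16) → J(9)
R(17) → I(8)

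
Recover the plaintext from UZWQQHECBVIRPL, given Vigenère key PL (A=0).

FOHFBWPRMKTGAA

Repeat the key across the ciphertext: PLPLPLPLPLPLPL
U(20)−P(15): 5 → F
Z(25)−L(11): 14 → O
W(22)−P(15): 7 → H
Q(16)−L(11): 5 → F
Q(16)−P(15): 1 → B
H(7)−L(11): -4≡22 → W
E(4)−P(15): -11≡15 → P
C(2)−L(11): -9≡17 → R
B(1)−P(15): -14≡12 → M
V(21)−L(11): 10 → K
I(8)−P(15): -7≡19 → T
R(17)−L(11): 6 → G
P(15)−P(15): 0 → A
L(11)−L(11): 0 → A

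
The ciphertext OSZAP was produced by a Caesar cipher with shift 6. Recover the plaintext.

IMTUJ

O(14): 14−6=8 → I
S(18): 18−6=12 → M
Z(25): 25−6=19 → T
A(0): 0−6=-6≡20 → U
P(15): 15−6=9 → J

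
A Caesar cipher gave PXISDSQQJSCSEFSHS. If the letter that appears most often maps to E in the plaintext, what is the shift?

14

The most frequent ciphertext letter is S (appears 6 times).
S is position 18; E is position 4.
Shift = 14.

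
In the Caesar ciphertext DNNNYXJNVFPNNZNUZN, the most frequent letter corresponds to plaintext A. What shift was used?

13

The most frequent ciphertext letter is N (appears 8 times).
N is position 13; A is position 0.
Shift = 13.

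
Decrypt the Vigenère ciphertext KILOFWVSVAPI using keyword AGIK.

KCDEFQNIVUHY

Repeat the key across the ciphertext: AGIKAGIKAGIK
K(10)−A(0): 10 → K
I(8)−G(6): 2 → C
L(11)−I(8): 3 → D
O(14)−K(10): 4 → E
F(5)−A(0): 5 → F
W(22)−G(6): 16 → Q
V(21)−I(8): 13 → N
S(18)−K(10): 8 → I
V(21)−A(0): 21 → V
A(0)−G(6): -6≡20 → U
P(15)−I(8): 7 → H
I(8)−K(10): -2≡24 → Y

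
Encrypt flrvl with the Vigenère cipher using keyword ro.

wzijc

Repeat the key across the message: roror
f(5)+r(17): 22 → w
l(11)+o(14): 25 → z
r(17)+r(17): 34≡8 → i
v(21)+o(14): 35≡9 → j
l(11)+r(17): 28≡2 → c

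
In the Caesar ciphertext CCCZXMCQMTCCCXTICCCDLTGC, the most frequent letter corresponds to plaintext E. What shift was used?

The most frequent ciphertext letter is C (appears 11 times).
C is position 2; E is position 4.
Shift = -2≡24.

24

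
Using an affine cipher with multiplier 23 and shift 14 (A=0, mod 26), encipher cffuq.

c(2): 23·2+14=60≡8 → i
f(5): 23·5+14=129≡25 → z
f(5): 23·5+14=129≡25 → z
u(20): 23·20+14=474≡6 → g
q(16): 23·16+14=382≡18 → s

izzgs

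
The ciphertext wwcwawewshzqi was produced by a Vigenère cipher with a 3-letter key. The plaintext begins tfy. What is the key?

dre

Subtract each crib letter from the matching ciphertext letter (mod 26):
w(22)−t(19)=3 → d
w(22)−f(5)=17 → r
c(2)−y(24)=-22≡4 → e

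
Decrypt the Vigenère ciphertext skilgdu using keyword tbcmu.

zjgzmkt

Repeat the key across the ciphertext: tbcmutb
s(18)−t(19): -1≡25 → z
k(10)−b(1): 9 → j
i(8)−c(2): 6 → g
l(11)−m(12): -1≡25 → z
g(6)−u(20): -14≡12 → m
d(3)−t(19): -16≡10 → k
u(20)−b(1): 19 → t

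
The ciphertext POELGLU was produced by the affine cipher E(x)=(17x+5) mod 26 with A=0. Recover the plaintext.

The inverse of 17 mod 26 is 23, since 17·23=391≡1. Apply D(y)=23·(y−5) mod 26:
P(15): 23·(15−5)=230≡22 → W
O(14): 23·(14−5)=207≡25 → Z
E(4): 23·(4−5)=-23≡3 → D
L(11): 23·(11−5)=138≡8 → I
G(6): 23·(6−5)=23 → X
L(11): 23·(11−5)=138≡8 → I
U(20): 23·(20−5)=345≡7 → H

WZDIXIH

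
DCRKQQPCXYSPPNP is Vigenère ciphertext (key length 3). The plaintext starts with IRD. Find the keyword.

VLO

Subtract each crib letter from the matching ciphertext letter (mod 26):
D(3)−I(8)=-5≡21 → V
C(2)−R(17)=-15≡11 → L
R(17)−D(3)=14 → O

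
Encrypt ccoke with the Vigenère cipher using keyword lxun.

nzixp

Repeat the key across the message: lxunl
c(2)+l(11): 13 → n
c(2)+x(23): 25 → z
o(14)+u(20): 34≡8 → i
k(10)+n(13): 23 → x
e(4)+l(11): 15 → p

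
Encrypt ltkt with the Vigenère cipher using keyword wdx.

hwhp

Repeat the key across the message: wdxw
l(11)+w(22): 33≡7 → h
t(19)+d(3): 22 → w
k(10)+x(23): 33≡7 → h
t(19)+w(22): 41≡15 → p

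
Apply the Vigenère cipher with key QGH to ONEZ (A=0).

ETLP

Repeat the key across the message: QGHQ
O(14)+Q(16): 30≡4 → E
N(13)+G(6): 19 → T
E(4)+H(7): 11 → L
Z(25)+Q(16): 41≡15 → P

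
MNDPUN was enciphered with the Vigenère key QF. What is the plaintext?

WINKEI

Repeat the key across the ciphertext: QFQFQF
M(12)−Q(16): -4≡22 → W
N(13)−F(5): 8 → I
D(3)−Q(16): -13≡13 → N
P(15)−F(5): 10 → K
U(20)−Q(16): 4 → E
N(13)−F(5): 8 → I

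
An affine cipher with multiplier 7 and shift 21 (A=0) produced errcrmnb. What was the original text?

fssbsvkm

The inverse of 7 mod 26 is 15, since 7·15=105≡1. Apply D(y)=15·(y−21) mod 26:
e(4): 15·(4−21)=-255≡5 → f
r(17): 15·(17−21)=-60≡18 → s
r(17): 15·(17−21)=-60≡18 → s
c(2): 15·(2−21)=-285≡1 → b
r(17): 15·(17−21)=-60≡18 → s
m(12): 15·(12−21)=-135≡21 → v
n(13): 15·(13−21)=-120≡10 → k
b(1): 15·(1−21)=-300≡12 → m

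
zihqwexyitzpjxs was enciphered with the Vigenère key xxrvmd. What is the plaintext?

clqvkbabrynmmab

Repeat the key across the ciphertext: xxrvmdxxrvmdxxr
z(25)−x(23): 2 → c
i(8)−x(23): -15≡11 → l
h(7)−r(17): -10≡16 → q
q(16)−v(21): -5≡21 → v
w(22)−m(12): 10 → k
e(4)−d(3): 1 → b
x(23)−x(23): 0 → a
y(24)−x(23): 1 → b
i(8)−r(17): -9≡17 → r
t(19)−v(21): -2≡24 → y
z(25)−m(12): 13 → n
p(15)−d(3): 12 → m
j(9)−x(23): -14≡12 → m
x(23)−x(23): 0 → a
s(18)−r(17): 1 → b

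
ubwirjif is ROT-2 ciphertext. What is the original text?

szugphgd

u(20): 20−2=18 → s
b(1): 1−2=-1≡25 → z
w(22): 22−2=20 → u
i(8): 8−2=6 → g
r(17): 17−2=15 → p
j(9): 9−2=7 → h
i(8): 8−2=6 → g
f(5): 5−2=3 → d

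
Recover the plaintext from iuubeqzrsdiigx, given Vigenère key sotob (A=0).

Repeat the key across the ciphertext: sotobsotobsoto
i(8)−s(18): -10≡16 → q
u(20)−o(14): 6 → g
u(20)−t(19): 1 → b
b(1)−o(14): -13≡13 → n
e(4)−b(1): 3 → d
q(16)−s(18): -2≡24 → y
z(25)−o(14): 11 → l
r(17)−t(19): -2≡24 → y
s(18)−o(14): 4 → e
d(3)−b(1): 2 → c
i(8)−s(18): -10≡16 → q
i(8)−o(14): -6≡20 → u
g(6)−t(19): -13≡13 → n
x(23)−o(14): 9 → j

qgbndylyecqunj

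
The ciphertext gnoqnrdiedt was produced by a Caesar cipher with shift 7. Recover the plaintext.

zghjgkwbxwm

g(6): 6−7=-1≡25 → z
n(13): 13−7=6 → g
o(14): 14−7=7 → h
q(16): 16−7=9 → j
n(13): 13−7=6 → g
r(17): 17−7=10 → k
d(3): 3−7=-4≡22 → w
i(8): 8−7=1 → b
e(4): 4−7=-3≡23 → x
d(3): 3−7=-4≡22 → w
t(19): 19−7=12 → m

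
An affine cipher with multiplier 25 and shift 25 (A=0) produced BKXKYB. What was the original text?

The inverse of 25 mod 26 is 25, since 25·25=625≡1. Apply D(y)=25·(y−25) mod 26:
B(1): 25·(1−25)=-600≡24 → Y
K(10): 25·(10−25)=-375≡15 → P
X(23): 25·(23−25)=-50≡2 → C
K(10): 25·(10−25)=-375≡15 → P
Y(24): 25·(24−25)=-25≡1 → B
B(1): 25·(1−25)=-600≡24 → Y

YPCPBY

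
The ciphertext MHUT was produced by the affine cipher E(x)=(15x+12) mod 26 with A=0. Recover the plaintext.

The inverse of 15 mod 26 is 7, since 15·7=105≡1. Apply D(y)=7·(y−12) mod 26:
M(12): 7·(12−12)=0 → A
H(7): 7·(7−12)=-35≡17 → R
U(20): 7·(20−12)=56≡4 → E
T(19): 7·(19−12)=49≡23 → X

AREX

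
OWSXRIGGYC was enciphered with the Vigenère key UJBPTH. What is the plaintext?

UNRIYBMXXN

Repeat the key across the ciphertext: UJBPTHUJBP
O(14)−U(20): -6≡20 → U
W(22)−J(9): 13 → N
S(18)−B(1): 17 → R
X(23)−P(15): 8 → I
R(17)−T(19): -2≡24 → Y
I(8)−H(7): 1 → B
G(6)−U(20): -14≡12 → M
G(6)−J(9): -3≡23 → X
Y(24)−B(1): 23 → X
C(2)−P(15): -13≡13 → N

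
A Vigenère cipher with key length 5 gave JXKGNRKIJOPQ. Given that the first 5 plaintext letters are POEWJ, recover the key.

Subtract each crib letter from the matching ciphertext letter (mod 26):
J(9)−P(15)=-6≡20 → U
X(23)−O(14)=9 → J
K(10)−E(4)=6 → G
G(6)−W(22)=-16≡10 → K
N(13)−J(9)=4 → E

UJGKE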